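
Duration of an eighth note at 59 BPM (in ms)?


Reasoning:
One quarter-note beat = 60000 / BPM = 60000 / 59 ms
Eighth note = 1/2 × quarter note
Duration = 1/2 × 60000 / 59 = 30000 / 59
= 508.5 ms


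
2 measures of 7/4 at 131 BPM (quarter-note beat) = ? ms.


Quarter-note beat duration = 60000 / 131 ms
Beats per measure (7/4) = 7
One measure = 7 × 60000 / 131 = 420000 / 131 ms
2 measures = 2 × 420000 / 131 = 840000 / 131
= 6412.2 ms


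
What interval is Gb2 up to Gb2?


Let's work it out.
Letter names: G → G spans 1 letter name → a unison
Semitones: Gb2 → Gb2 = 0 half-steps
A unison of 0 semitones is a perfect unison
= perfect unison


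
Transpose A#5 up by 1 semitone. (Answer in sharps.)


Let's work it out.
A#5: chromatic position 10 in octave 5 → absolute = 5×12 + 10 = 70
Transpose up 1: 70 + 1 = 71
71 = 5×12 + 11 → B in octave 5
Result = B5


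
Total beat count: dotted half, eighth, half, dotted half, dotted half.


Working:
Beat values:
  dotted half = 3 beats
  eighth = 0.5 beats
  half = 2 beats
  dotted half = 3 beats
  dotted half = 3 beats
Sum = 3 + 0.5 + 2 + 3 + 3
= 11.5 beats


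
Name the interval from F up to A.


Working:
Letter names: F → A spans 3 letter names → a 3rd
Semitones: F → A = 4 half-steps
A 3rd of 4 semitones is a major 3rd
= major 3rd


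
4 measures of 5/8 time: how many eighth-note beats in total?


Let's work it out.
Time signature 5/8: the bottom number 8 means the eighth note gets one count
The top number 5 means 5 eighth-note beats per measure
Total = 5 × 4 measures
= 20 eighth-note beats


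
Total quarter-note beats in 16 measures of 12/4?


Working:
Time signature 12/4: the bottom number 4 means the quarter note gets one count
The top number 12 means 12 quarter-note beats per measure
Total = 12 × 16 measures
= 192 quarter-note beats


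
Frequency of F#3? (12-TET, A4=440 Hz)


Reasoning:
f = 440 × 2^(n/12) where n = semitones from A4
F#3: -15 semitones from A4
f = 440 × 2^(-15/12)
f = 185.00 Hz


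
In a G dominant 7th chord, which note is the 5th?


Reasoning:
Dominant 7th chord = root + major 3rd + perfect 5th + minor 7th
Seventh chords stack in thirds, so the letter names are G-B-D-F
Root: G
Major 3rd above G: B
Perfect 5th above G: D
Minor 7th above G: F
The 5th = D


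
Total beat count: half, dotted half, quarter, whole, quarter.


Working:
Beat values:
  half = 2 beats
  dotted half = 3 beats
  quarter = 1 beat
  whole = 4 beats
  quarter = 1 beat
Sum = 2 + 3 + 1 + 4 + 1
= 11 beats


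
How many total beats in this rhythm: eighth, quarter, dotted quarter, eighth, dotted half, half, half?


Beat values:
  eighth = 0.5 beats
  quarter = 1 beat
  dotted quarter = 1.5 beats
  eighth = 0.5 beats
  dotted half = 3 beats
  half = 2 beats
  half = 2 beats
Sum = 0.5 + 1 + 1.5 + 0.5 + 3 + 2 + 2
= 10.5 beats


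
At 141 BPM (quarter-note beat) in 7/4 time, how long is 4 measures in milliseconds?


Working:
Quarter-note beat duration = 60000 / 141 ms
Beats per measure (7/4) = 7
One measure = 7 × 60000 / 141 = 420000 / 141 ms
4 measures = 4 × 420000 / 141 = 1680000 / 141
= 11914.9 ms


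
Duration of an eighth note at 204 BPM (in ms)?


One quarter-note beat = 60000 / BPM = 60000 / 204 ms
Eighth note = 1/2 × quarter note
Duration = 1/2 × 60000 / 204 = 30000 / 204
= 147.1 ms


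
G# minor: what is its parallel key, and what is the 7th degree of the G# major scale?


Working:
Parallel keys share the same tonic but differ in mode
G# minor → parallel is G# major
G# major scale: G# A# B# C# D# E# F##
= G# major; 7th degree = F##


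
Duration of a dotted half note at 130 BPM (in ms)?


Reasoning:
One quarter-note beat = 60000 / BPM = 60000 / 130 ms
Dotted half note = 3 × quarter note
Duration = 3 × 60000 / 130 = 180000 / 130
= 1384.6 ms


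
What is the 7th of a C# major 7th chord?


Working:
Major 7th chord = root + major 3rd + perfect 5th + major 7th
Seventh chords stack in thirds, so the letter names are C-E-G-B
Root: C#
Major 3rd above C#: E#
Perfect 5th above C#: G#
Major 7th above C#: B#
The 7th = B#


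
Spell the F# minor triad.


Step by step:
Minor triad = root + minor 3rd (3 semitones) + perfect 5th (7 semitones)
A triad on F# stacks thirds, so the chord tones use letter names F-A-C
Root: F#
Minor 3rd above F#: A
Perfect 5th above F#: C#
Chord = F# A C#


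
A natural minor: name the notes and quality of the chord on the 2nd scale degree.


A natural minor scale: A B C D E F G
Diatonic triad on degree 2 stacks scale notes 2, 4, 6: B D F
B→D = 3 semitones; B→F = 6 semitones → diminished triad
= B D F (diminished)


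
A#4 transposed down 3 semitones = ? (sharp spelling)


Reasoning:
A#4: chromatic position 10 in octave 4 → absolute = 4×12 + 10 = 58
Transpose down 3: 58 - 3 = 55
55 = 4×12 + 7 → G in octave 4
Result = G4


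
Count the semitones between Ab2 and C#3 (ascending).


Absolute semitone position = octave×12 + chromatic position
Ab2: 2×12 + 8 = 32
C#3: 3×12 + 1 = 37
Difference = 37 - 32 = 5
= 5 semitones


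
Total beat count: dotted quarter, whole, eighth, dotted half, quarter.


Step by step:
Beat values:
  dotted quarter = 1.5 beats
  whole = 4 beats
  eighth = 0.5 beats
  dotted half = 3 beats
  quarter = 1 beat
Sum = 1.5 + 4 + 0.5 + 3 + 1
= 10 beats


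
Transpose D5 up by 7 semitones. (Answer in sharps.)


D5: chromatic position 2 in octave 5 → absolute = 5×12 + 2 = 62
Transpose up 7: 62 + 7 = 69
69 = 5×12 + 9 → A in octave 5
Result = A5


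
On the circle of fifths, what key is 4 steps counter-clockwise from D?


Working:
Each counter-clockwise step moves down a perfect 5th (= up a perfect 4th)
From D: D → G → C → F → Bb
= Bb


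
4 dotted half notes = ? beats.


Solution.
Base half note = 2 beats
Dot 1 adds half the previous value: +1
One dotted half = 2 + 1 = 3
4 of them = 4 × 3 = 12
= 12 beats


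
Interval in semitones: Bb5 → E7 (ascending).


Let's work it out.
Absolute semitone position = octave×12 + chromatic position
Bb5: 5×12 + 10 = 70
E7: 7×12 + 4 = 88
Difference = 88 - 70 = 18
= 18 semitones


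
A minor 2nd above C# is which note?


Let's work it out.
A 2nd spans 2 letter names, so from C we land on D
A minor 2nd = 1 semitone above C#
Spell D at that pitch: D
= D


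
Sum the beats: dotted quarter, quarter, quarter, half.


Working:
Beat values:
  dotted quarter = 1.5 beats
  quarter = 1 beat
  quarter = 1 beat
  half = 2 beats
Sum = 1.5 + 1 + 1 + 2
= 5.5 beats


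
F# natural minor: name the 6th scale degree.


Let's work it out.
Natural minor scale pattern: W-H-W-W-H-W-W (2-1-2-2-1-2-2 semitones)
Starting from F#:
  F# + 2 semitones → G#
  G# + 1 semitone → A
  A + 2 semitones → B
  B + 2 semitones → C#
  C# + 1 semitone → D
  D + 2 semitones → E
  E + 2 semitones → F#
Scale: F# G# A B C# D E
Degree 6 = D


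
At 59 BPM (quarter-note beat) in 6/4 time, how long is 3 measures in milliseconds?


Reasoning:
Quarter-note beat duration = 60000 / 59 ms
Beats per measure (6/4) = 6
One measure = 6 × 60000 / 59 = 360000 / 59 ms
3 measures = 3 × 360000 / 59 = 1080000 / 59
= 18305.1 ms


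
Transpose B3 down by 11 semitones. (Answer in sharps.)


Step by step:
B3: chromatic position 11 in octave 3 → absolute = 3×12 + 11 = 47
Transpose down 11: 47 - 11 = 36
36 = 3×12 + 0 → C in octave 3
Result = C3


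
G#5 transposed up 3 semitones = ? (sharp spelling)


G#5: chromatic position 8 in octave 5 → absolute = 5×12 + 8 = 68
Transpose up 3: 68 + 3 = 71
71 = 5×12 + 11 → B in octave 5
Result = B5


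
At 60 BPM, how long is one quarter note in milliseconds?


Step by step:
One quarter-note beat = 60000 / BPM = 60000 / 60 ms
Duration = 60000 / 60
= 1000.0 ms


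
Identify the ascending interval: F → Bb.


Solution.
Letter names: F → B spans 4 letter names → a 4th
Semitones: F → Bb = 5 half-steps
A 4th of 5 semitones is a perfect 4th
= perfect 4th


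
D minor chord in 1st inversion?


Working:
Root position: D F A
1st inversion: move root up an octave
Bass note: F
Notes (bottom to top) = F A D


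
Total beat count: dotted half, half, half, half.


Step by step:
Beat values:
  dotted half = 3 beats
  half = 2 beats
  half = 2 beats
  half = 2 beats
Sum = 3 + 2 + 2 + 2
= 9 beats


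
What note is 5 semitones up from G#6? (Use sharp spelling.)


Step by step:
G#6: chromatic position 8 in octave 6 → absolute = 6×12 + 8 = 80
Transpose up 5: 80 + 5 = 85
85 = 7×12 + 1 → C# in octave 7
Result = C#7


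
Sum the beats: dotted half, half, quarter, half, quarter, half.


Working:
Beat values:
  dotted half = 3 beats
  half = 2 beats
  quarter = 1 beat
  half = 2 beats
  quarter = 1 beat
  half = 2 beats
Sum = 3 + 2 + 1 + 2 + 1 + 2
= 11 beats


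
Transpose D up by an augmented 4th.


Let's work it out.
augmented 4th: 4 letter names, 6 semitones
Letter: D + 3 → G
Pitch: D + 6 semitones, spelled as a G → G#
= G#


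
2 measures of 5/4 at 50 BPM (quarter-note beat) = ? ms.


Reasoning:
Quarter-note beat duration = 60000 / 50 ms
Beats per measure (5/4) = 5
One measure = 5 × 60000 / 50 = 300000 / 50 ms
2 measures = 2 × 300000 / 50 = 600000 / 50
= 12000.0 ms


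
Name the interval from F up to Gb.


Letter names: F → G spans 2 letter names → a 2nd
Semitones: F → Gb = 1 half-step
A 2nd of 1 semitone is a minor 2nd
= minor 2nd


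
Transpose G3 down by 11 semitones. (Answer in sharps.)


Step by step:
G3: chromatic position 7 in octave 3 → absolute = 3×12 + 7 = 43
Transpose down 11: 43 - 11 = 32
32 = 2×12 + 8 → G# in octave 2
Result = G#2


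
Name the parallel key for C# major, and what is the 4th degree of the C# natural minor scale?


Parallel keys share the same tonic but differ in mode
C# major → parallel is C# minor
C# natural minor scale: C# D# E F# G# A B
= C# minor; 4th degree = F#


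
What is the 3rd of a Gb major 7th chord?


Major 7th chord = root + major 3rd + perfect 5th + major 7th
Seventh chords stack in thirds, so the letter names are G-B-D-F
Root: Gb
Major 3rd above Gb: Bb
Perfect 5th above Gb: Db
Major 7th above Gb: F
The 3rd = Bb


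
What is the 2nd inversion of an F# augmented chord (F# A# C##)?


Solution.
Root position: F# A# C##
2nd inversion: move root and 3rd up an octave
Bass note: C##
Notes (bottom to top) = C## F# A#


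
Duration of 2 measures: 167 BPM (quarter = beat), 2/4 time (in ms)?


Step by step:
Quarter-note beat duration = 60000 / 167 ms
Beats per measure (2/4) = 2
One measure = 2 × 60000 / 167 = 120000 / 167 ms
2 measures = 2 × 120000 / 167 = 240000 / 167
= 1437.1 ms


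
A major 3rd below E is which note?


Solution.
A 3rd spans 3 letter names, so from E we land on C
A major 3rd = 4 semitones below E
Spell C at that pitch: C
= C


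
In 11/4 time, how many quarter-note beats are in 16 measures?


Step by step:
Time signature 11/4: the bottom number 4 means the quarter note gets one count
The top number 11 means 11 quarter-note beats per measure
Total = 11 × 16 measures
= 176 quarter-note beats


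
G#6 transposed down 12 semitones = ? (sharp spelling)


Working:
G#6: chromatic position 8 in octave 6 → absolute = 6×12 + 8 = 80
Transpose down 12: 80 - 12 = 68
68 = 5×12 + 8 → G# in octave 5
Result = G#5


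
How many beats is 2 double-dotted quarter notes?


Base quarter note = 1 beat
Dot 1 adds half the previous value: +1/2
Dot 2 adds half the previous value: +1/4
One double-dotted quarter = 1 + 1/2 + 1/4 = 7/4
2 of them = 2 × 7/4 = 7/2
= 7/2 beats


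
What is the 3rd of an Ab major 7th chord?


Working:
Major 7th chord = root + major 3rd + perfect 5th + major 7th
Seventh chords stack in thirds, so the letter names are A-C-E-G
Root: Ab
Major 3rd above Ab: C
Perfect 5th above Ab: Eb
Major 7th above Ab: G
The 3rd = C


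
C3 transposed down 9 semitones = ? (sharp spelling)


C3: chromatic position 0 in octave 3 → absolute = 3×12 + 0 = 36
Transpose down 9: 36 - 9 = 27
27 = 2×12 + 3 → D# in octave 2
Result = D#2


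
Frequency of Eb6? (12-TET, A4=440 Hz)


Reasoning:
f = 440 × 2^(n/12) where n = semitones from A4
Eb6: 18 semitones from A4
f = 440 × 2^(18/12)
f = 1244.51 Hz


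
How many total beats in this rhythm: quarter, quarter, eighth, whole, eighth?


Beat values:
  quarter = 1 beat
  quarter = 1 beat
  eighth = 0.5 beats
  whole = 4 beats
  eighth = 0.5 beats
Sum = 1 + 1 + 0.5 + 4 + 0.5
= 7 beats


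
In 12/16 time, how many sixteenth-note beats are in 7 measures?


Let's work it out.
Time signature 12/16: the bottom number 16 means the sixteenth note gets one count
The top number 12 means 12 sixteenth-note beats per measure
Total = 12 × 7 measures
= 84 sixteenth-note beats


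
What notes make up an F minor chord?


Solution.
Minor triad = root + minor 3rd (3 semitones) + perfect 5th (7 semitones)
A triad on F stacks thirds, so the chord tones use letter names F-A-C
Root: F
Minor 3rd above F: Ab
Perfect 5th above F: C
Chord = F Ab C


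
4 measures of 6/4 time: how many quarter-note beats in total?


Time signature 6/4: the bottom number 4 means the quarter note gets one count
The top number 6 means 6 quarter-note beats per measure
Total = 6 × 4 measures
= 24 quarter-note beats


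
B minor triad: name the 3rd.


Minor triad = root + minor 3rd (3 semitones) + perfect 5th (7 semitones)
A triad on B stacks thirds, so the chord tones use letter names B-D-F
Root: B
Minor 3rd above B: D
Perfect 5th above B: F#
The 3rd = D


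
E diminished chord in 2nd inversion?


Root position: E G Bb
2nd inversion: move root and 3rd up an octave
Bass note: Bb
Notes (bottom to top) = Bb E G


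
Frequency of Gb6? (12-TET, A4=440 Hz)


Step by step:
f = 440 × 2^(n/12) where n = semitones from A4
Gb6: 21 semitones from A4
f = 440 × 2^(21/12)
f = 1479.98 Hz


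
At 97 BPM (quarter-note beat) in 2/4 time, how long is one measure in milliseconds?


Working:
Quarter-note beat duration = 60000 / 97 ms
Beats per measure (2/4) = 2
One measure = 2 × 60000 / 97 = 120000 / 97 ms
= 1237.1 ms


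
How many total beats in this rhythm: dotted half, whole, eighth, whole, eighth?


Beat values:
  dotted half = 3 beats
  whole = 4 beats
  eighth = 0.5 beats
  whole = 4 beats
  eighth = 0.5 beats
Sum = 3 + 4 + 0.5 + 4 + 0.5
= 12 beats


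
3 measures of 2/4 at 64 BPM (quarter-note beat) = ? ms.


Step by step:
Quarter-note beat duration = 60000 / 64 ms
Beats per measure (2/4) = 2
One measure = 2 × 60000 / 64 = 120000 / 64 ms
3 measures = 3 × 120000 / 64 = 360000 / 64
= 5625.0 ms


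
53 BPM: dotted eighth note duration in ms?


One quarter-note beat = 60000 / BPM = 60000 / 53 ms
Dotted eighth note = 3/4 × quarter note
Duration = 3/4 × 60000 / 53 = 45000 / 53
= 849.1 ms


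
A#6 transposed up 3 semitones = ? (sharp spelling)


A#6: chromatic position 10 in octave 6 → absolute = 6×12 + 10 = 82
Transpose up 3: 82 + 3 = 85
85 = 7×12 + 1 → C# in octave 7
Result = C#7


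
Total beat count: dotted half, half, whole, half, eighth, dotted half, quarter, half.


Solution.
Beat values:
  dotted half = 3 beats
  half = 2 beats
  whole = 4 beats
  half = 2 beats
  eighth = 0.5 beats
  dotted half = 3 beats
  quarter = 1 beat
  half = 2 beats
Sum = 3 + 2 + 4 + 2 + 0.5 + 3 + 1 + 2
= 17.5 beats


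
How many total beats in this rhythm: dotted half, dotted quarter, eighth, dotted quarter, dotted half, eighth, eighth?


Working:
Beat values:
  dotted half = 3 beats
  dotted quarter = 1.5 beats
  eighth = 0.5 beats
  dotted quarter = 1.5 beats
  dotted half = 3 beats
  eighth = 0.5 beats
  eighth = 0.5 beats
Sum = 3 + 1.5 + 0.5 + 1.5 + 3 + 0.5 + 0.5
= 10.5 beats


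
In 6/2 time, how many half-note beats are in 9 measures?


Let's work it out.
Time signature 6/2: the bottom number 2 means the half note gets one count
The top number 6 means 6 half-note beats per measure
Total = 6 × 9 measures
= 54 half-note beats


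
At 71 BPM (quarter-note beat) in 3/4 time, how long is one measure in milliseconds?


Quarter-note beat duration = 60000 / 71 ms
Beats per measure (3/4) = 3
One measure = 3 × 60000 / 71 = 180000 / 71 ms
= 2535.2 ms


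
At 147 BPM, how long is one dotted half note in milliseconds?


Reasoning:
One quarter-note beat = 60000 / BPM = 60000 / 147 ms
Dotted half note = 3 × quarter note
Duration = 3 × 60000 / 147 = 180000 / 147
= 1224.5 ms


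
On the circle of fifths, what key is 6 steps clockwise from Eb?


Each clockwise step on the circle of fifths moves up a perfect 5th
From Eb: Eb → Bb → F → C → G → D → A
= A


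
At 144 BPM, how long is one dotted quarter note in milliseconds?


Let's work it out.
One quarter-note beat = 60000 / BPM = 60000 / 144 ms
Dotted quarter note = 3/2 × quarter note
Duration = 3/2 × 60000 / 144 = 90000 / 144
= 625.0 ms


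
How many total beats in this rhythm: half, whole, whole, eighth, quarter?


Reasoning:
Beat values:
  half = 2 beats
  whole = 4 beats
  whole = 4 beats
  eighth = 0.5 beats
  quarter = 1 beat
Sum = 2 + 4 + 4 + 0.5 + 1
= 11.5 beats


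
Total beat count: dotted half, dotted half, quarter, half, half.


Beat values:
  dotted half = 3 beats
  dotted half = 3 beats
  quarter = 1 beat
  half = 2 beats
  half = 2 beats
Sum = 3 + 3 + 1 + 2 + 2
= 11 beats


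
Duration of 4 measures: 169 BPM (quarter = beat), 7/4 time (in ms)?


Step by step:
Quarter-note beat duration = 60000 / 169 ms
Beats per measure (7/4) = 7
One measure = 7 × 60000 / 169 = 420000 / 169 ms
4 measures = 4 × 420000 / 169 = 1680000 / 169
= 9940.8 ms


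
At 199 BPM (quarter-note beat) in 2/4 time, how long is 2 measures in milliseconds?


Quarter-note beat duration = 60000 / 199 ms
Beats per measure (2/4) = 2
One measure = 2 × 60000 / 199 = 120000 / 199 ms
2 measures = 2 × 120000 / 199 = 240000 / 199
= 1206.0 ms


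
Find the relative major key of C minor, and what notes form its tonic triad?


Step by step:
The relative major shares the key signature and is a minor 3rd above the minor tonic
A minor 3rd above C is Eb
→ relative major of C minor is Eb major
Tonic triad of Eb major = root + major 3rd + perfect 5th = Eb G Bb
= Eb major; triad = Eb G Bb


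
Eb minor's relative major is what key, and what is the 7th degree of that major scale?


Reasoning:
The relative major shares the key signature and is a minor 3rd above the minor tonic
A minor 3rd above Eb is Gb
→ relative major of Eb minor is Gb major
Gb major scale: Gb Ab Bb Cb Db Eb F
= Gb major; 7th degree = F


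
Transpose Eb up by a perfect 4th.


Let's work it out.
perfect 4th: 4 letter names, 5 semitones
Letter: E + 3 → A
Pitch: Eb + 5 semitones, spelled as an A → Ab
= Ab


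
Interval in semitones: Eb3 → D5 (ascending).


Step by step:
Absolute semitone position = octave×12 + chromatic position
Eb3: 3×12 + 3 = 39
D5: 5×12 + 2 = 62
Difference = 62 - 39 = 23
= 23 semitones


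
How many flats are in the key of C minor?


Working:
Flat minor keys: A(0), D(1), G(2), C(3), F(4), Bb(5), Eb(6), Ab(7)
C minor has 3 flats
Order of flats: Bb Eb Ab Db Gb Cb Fb → first 3: Bb, Eb, Ab
= 3 flats


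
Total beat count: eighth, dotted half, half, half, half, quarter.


Solution.
Beat values:
  eighth = 0.5 beats
  dotted half = 3 beats
  half = 2 beats
  half = 2 beats
  half = 2 beats
  quarter = 1 beat
Sum = 0.5 + 3 + 2 + 2 + 2 + 1
= 10.5 beats


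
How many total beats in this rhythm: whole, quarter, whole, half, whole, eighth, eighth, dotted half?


Reasoning:
Beat values:
  whole = 4 beats
  quarter = 1 beat
  whole = 4 beats
  half = 2 beats
  whole = 4 beats
  eighth = 0.5 beats
  eighth = 0.5 beats
  dotted half = 3 beats
Sum = 4 + 1 + 4 + 2 + 4 + 0.5 + 0.5 + 3
= 19 beats


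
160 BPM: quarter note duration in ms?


Let's work it out.
One quarter-note beat = 60000 / BPM = 60000 / 160 ms
Duration = 60000 / 160
= 375.0 ms


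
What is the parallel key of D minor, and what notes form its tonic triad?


Reasoning:
Parallel keys share the same tonic but differ in mode
D minor → parallel is D major
Tonic triad of D major = D F# A
= D major; triad = D F# A


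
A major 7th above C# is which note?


A 7th spans 7 letter names, so from C we land on B
A major 7th = 11 semitones above C#
Spell B at that pitch: B#
= B#


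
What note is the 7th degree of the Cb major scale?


Step by step:
Major scale pattern: W-W-H-W-W-W-H (2-2-1-2-2-2-1 semitones)
Starting from Cb:
  Cb + 2 semitones → Db
  Db + 2 semitones → Eb
  Eb + 1 semitone → Fb
  Fb + 2 semitones → Gb
  Gb + 2 semitones → Ab
  Ab + 2 semitones → Bb
  Bb + 1 semitone → Cb
Scale: Cb Db Eb Fb Gb Ab Bb
Degree 7 = Bb


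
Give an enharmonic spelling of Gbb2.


Working:
Enharmonic notes sound the same pitch but are spelled with different letter names
Gbb and F name the same pitch class
= F2


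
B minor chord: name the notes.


Minor triad = root + minor 3rd (3 semitones) + perfect 5th (7 semitones)
A triad on B stacks thirds, so the chord tones use letter names B-D-F
Root: B
Minor 3rd above B: D
Perfect 5th above B: F#
Chord = B D F#


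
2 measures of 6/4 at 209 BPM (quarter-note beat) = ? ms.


Working:
Quarter-note beat duration = 60000 / 209 ms
Beats per measure (6/4) = 6
One measure = 6 × 60000 / 209 = 360000 / 209 ms
2 measures = 2 × 360000 / 209 = 720000 / 209
= 3445.0 ms


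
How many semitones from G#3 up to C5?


Solution.
Absolute semitone position = octave×12 + chromatic position
G#3: 3×12 + 8 = 44
C5: 5×12 + 0 = 60
Difference = 60 - 44 = 16
= 16 semitones


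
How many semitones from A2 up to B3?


Solution.
Absolute semitone position = octave×12 + chromatic position
A2: 2×12 + 9 = 33
B3: 3×12 + 11 = 47
Difference = 47 - 33 = 14
= 14 semitones


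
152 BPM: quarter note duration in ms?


One quarter-note beat = 60000 / BPM = 60000 / 152 ms
Duration = 60000 / 152
= 394.7 ms


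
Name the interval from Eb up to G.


Step by step:
Letter names: E → G spans 3 letter names → a 3rd
Semitones: Eb → G = 4 half-steps
A 3rd of 4 semitones is a major 3rd
= major 3rd


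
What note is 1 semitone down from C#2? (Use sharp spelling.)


C#2: chromatic position 1 in octave 2 → absolute = 2×12 + 1 = 25
Transpose down 1: 25 - 1 = 24
24 = 2×12 + 0 → C in octave 2
Result = C2


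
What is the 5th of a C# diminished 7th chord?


Working:
Diminished 7th chord = root + minor 3rd + diminished 5th + diminished 7th
Seventh chords stack in thirds, so the letter names are C-E-G-B
Root: C#
Minor 3rd above C#: E
Diminished 5th above C#: G
Diminished 7th above C#: Bb
The 5th = G


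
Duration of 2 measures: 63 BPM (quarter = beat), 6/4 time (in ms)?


Working:
Quarter-note beat duration = 60000 / 63 ms
Beats per measure (6/4) = 6
One measure = 6 × 60000 / 63 = 360000 / 63 ms
2 measures = 2 × 360000 / 63 = 720000 / 63
= 11428.6 ms


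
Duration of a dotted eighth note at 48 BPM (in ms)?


Solution.
One quarter-note beat = 60000 / BPM = 60000 / 48 ms
Dotted eighth note = 3/4 × quarter note
Duration = 3/4 × 60000 / 48 = 45000 / 48
= 937.5 ms


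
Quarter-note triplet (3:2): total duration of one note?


Solution.
Triplet: 3 notes occupy the space of 2 quarter notes
Space = 2 × 1 = 2 beats
Each triplet note = 2 / 3 = 2/3 beats
= 2/3 beats


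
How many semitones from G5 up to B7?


Working:
Absolute semitone position = octave×12 + chromatic position
G5: 5×12 + 7 = 67
B7: 7×12 + 11 = 95
Difference = 95 - 67 = 28
= 28 semitones


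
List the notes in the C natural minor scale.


Working:
Natural minor scale pattern: W-H-W-W-H-W-W (2-1-2-2-1-2-2 semitones)
Starting from C:
  C + 2 semitones → D
  D + 1 semitone → Eb
  Eb + 2 semitones → F
  F + 2 semitones → G
  G + 1 semitone → Ab
  Ab + 2 semitones → Bb
  Bb + 2 semitones → C
Scale = C D Eb F G Ab Bb


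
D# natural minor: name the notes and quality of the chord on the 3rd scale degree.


D# natural minor scale: D# E# F# G# A# B C#
Diatonic triad on degree 3 stacks scale notes 3, 5, 7: F# A# C#
F#→A# = 4 semitones; F#→C# = 7 semitones → major triad
= F# A# C# (major)


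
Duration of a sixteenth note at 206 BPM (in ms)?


One quarter-note beat = 60000 / BPM = 60000 / 206 ms
Sixteenth note = 1/4 × quarter note
Duration = 1/4 × 60000 / 206 = 15000 / 206
= 72.8 ms


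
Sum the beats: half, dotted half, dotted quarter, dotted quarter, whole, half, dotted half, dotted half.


Let's work it out.
Beat values:
  half = 2 beats
  dotted half = 3 beats
  dotted quarter = 1.5 beats
  dotted quarter = 1.5 beats
  whole = 4 beats
  half = 2 beats
  dotted half = 3 beats
  dotted half = 3 beats
Sum = 2 + 3 + 1.5 + 1.5 + 4 + 2 + 3 + 3
= 20 beats


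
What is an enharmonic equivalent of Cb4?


Working:
Enharmonic notes sound the same pitch but are spelled with different letter names
Cb and B name the same pitch class
Octave numbers change at C, so Cb4 = B3
= B3


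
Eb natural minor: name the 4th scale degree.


Reasoning:
Natural minor scale pattern: W-H-W-W-H-W-W (2-1-2-2-1-2-2 semitones)
Starting from Eb:
  Eb + 2 semitones → F
  F + 1 semitone → Gb
  Gb + 2 semitones → Ab
  Ab + 2 semitones → Bb
  Bb + 1 semitone → Cb
  Cb + 2 semitones → Db
  Db + 2 semitones → Eb
Scale: Eb F Gb Ab Bb Cb Db
Degree 4 = Ab


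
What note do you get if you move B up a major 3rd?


Let's work it out.
major 3rd: 3 letter names, 4 semitones
Letter: B + 2 → D
Pitch: B + 4 semitones, spelled as a D → D#
= D#


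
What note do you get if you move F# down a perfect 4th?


Working:
perfect 4th: 4 letter names, 5 semitones
Letter: F - 3 → C
Pitch: F# - 5 semitones, spelled as a C → C#
= C#


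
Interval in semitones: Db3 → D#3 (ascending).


Step by step:
Absolute semitone position = octave×12 + chromatic position
Db3: 3×12 + 1 = 37
D#3: 3×12 + 3 = 39
Difference = 39 - 37 = 2
= 2 semitones


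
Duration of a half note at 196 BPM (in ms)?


One quarter-note beat = 60000 / BPM = 60000 / 196 ms
Half note = 2 × quarter note
Duration = 2 × 60000 / 196 = 120000 / 196
= 612.2 ms


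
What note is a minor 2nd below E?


Reasoning:
A 2nd spans 2 letter names, so from E we land on D
A minor 2nd = 1 semitone below E
Spell D at that pitch: D#
= D#


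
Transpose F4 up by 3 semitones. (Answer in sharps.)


F4: chromatic position 5 in octave 4 → absolute = 4×12 + 5 = 53
Transpose up 3: 53 + 3 = 56
56 = 4×12 + 8 → G# in octave 4
Result = G#4


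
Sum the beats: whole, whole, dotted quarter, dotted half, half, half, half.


Solution.
Beat values:
  whole = 4 beats
  whole = 4 beats
  dotted quarter = 1.5 beats
  dotted half = 3 beats
  half = 2 beats
  half = 2 beats
  half = 2 beats
Sum = 4 + 4 + 1.5 + 3 + 2 + 2 + 2
= 18.5 beats


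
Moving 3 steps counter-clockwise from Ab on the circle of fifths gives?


Each counter-clockwise step moves down a perfect 5th (= up a perfect 4th)
From Ab: Ab → Db → F#/Gb → B
= B


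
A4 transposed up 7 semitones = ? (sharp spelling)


Step by step:
A4: chromatic position 9 in octave 4 → absolute = 4×12 + 9 = 57
Transpose up 7: 57 + 7 = 64
64 = 5×12 + 4 → E in octave 5
Result = E5


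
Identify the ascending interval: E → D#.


Step by step:
Letter names: E → D spans 7 letter names → a 7th
Semitones: E → D# = 11 half-steps
A 7th of 11 semitones is a major 7th
= major 7th


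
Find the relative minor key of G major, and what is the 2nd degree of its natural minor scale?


Solution.
The relative minor shares the major's key signature and starts on its 6th degree
6th degree = a major 6th above the tonic; a major 6th above G is E
→ relative minor of G major is E minor
E natural minor scale: E F# G A B C D
= E minor; 2nd degree = F#


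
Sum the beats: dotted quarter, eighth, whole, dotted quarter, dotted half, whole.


Beat values:
  dotted quarter = 1.5 beats
  eighth = 0.5 beats
  whole = 4 beats
  dotted quarter = 1.5 beats
  dotted half = 3 beats
  whole = 4 beats
Sum = 1.5 + 0.5 + 4 + 1.5 + 3 + 4
= 14.5 beats


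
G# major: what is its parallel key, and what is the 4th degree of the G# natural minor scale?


Solution.
Parallel keys share the same tonic but differ in mode
G# major → parallel is G# minor
G# natural minor scale: G# A# B C# D# E F#
= G# minor; 4th degree = C#


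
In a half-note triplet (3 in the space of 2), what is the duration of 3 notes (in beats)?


Triplet: 3 notes occupy the space of 2 half notes
Space = 2 × 2 = 4 beats
Each triplet note = 4 / 3 = 4/3 beats
3 notes = 3 × 4/3 = 4
= 4 beats


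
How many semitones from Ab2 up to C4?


Reasoning:
Absolute semitone position = octave×12 + chromatic position
Ab2: 2×12 + 8 = 32
C4: 4×12 + 0 = 48
Difference = 48 - 32 = 16
= 16 semitones


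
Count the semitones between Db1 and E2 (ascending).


Working:
Absolute semitone position = octave×12 + chromatic position
Db1: 1×12 + 1 = 13
E2: 2×12 + 4 = 28
Difference = 28 - 13 = 15
= 15 semitones


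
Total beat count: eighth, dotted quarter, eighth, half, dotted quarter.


Reasoning:
Beat values:
  eighth = 0.5 beats
  dotted quarter = 1.5 beats
  eighth = 0.5 beats
  half = 2 beats
  dotted quarter = 1.5 beats
Sum = 0.5 + 1.5 + 0.5 + 2 + 1.5
= 6 beats


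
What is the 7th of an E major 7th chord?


Major 7th chord = root + major 3rd + perfect 5th + major 7th
Seventh chords stack in thirds, so the letter names are E-G-B-D
Root: E
Major 3rd above E: G#
Perfect 5th above E: B
Major 7th above E: D#
The 7th = D#


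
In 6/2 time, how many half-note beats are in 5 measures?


Solution.
Time signature 6/2: the bottom number 2 means the half note gets one count
The top number 6 means 6 half-note beats per measure
Total = 6 × 5 measures
= 30 half-note beats


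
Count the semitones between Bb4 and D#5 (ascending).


Absolute semitone position = octave×12 + chromatic position
Bb4: 4×12 + 10 = 58
D#5: 5×12 + 3 = 63
Difference = 63 - 58 = 5
= 5 semitones


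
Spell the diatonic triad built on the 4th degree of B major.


B major scale: B C# D# E F# G# A#
Diatonic triad on degree 4 stacks scale notes 4, 6, 1: E G# B
E→G# = 4 semitones; E→B = 7 semitones → major triad
= E G# B (major)


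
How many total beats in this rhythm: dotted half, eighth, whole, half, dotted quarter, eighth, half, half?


Beat values:
  dotted half = 3 beats
  eighth = 0.5 beats
  whole = 4 beats
  half = 2 beats
  dotted quarter = 1.5 beats
  eighth = 0.5 beats
  half = 2 beats
  half = 2 beats
Sum = 3 + 0.5 + 4 + 2 + 1.5 + 0.5 + 2 + 2
= 15.5 beats


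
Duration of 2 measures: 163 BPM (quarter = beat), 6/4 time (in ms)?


Quarter-note beat duration = 60000 / 163 ms
Beats per measure (6/4) = 6
One measure = 6 × 60000 / 163 = 360000 / 163 ms
2 measures = 2 × 360000 / 163 = 720000 / 163
= 4417.2 ms


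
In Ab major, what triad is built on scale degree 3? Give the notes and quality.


Working:
Ab major scale: Ab Bb C Db Eb F G
Diatonic triad on degree 3 stacks scale notes 3, 5, 7: C Eb G
C→Eb = 3 semitones; C→G = 7 semitones → minor triad
= C Eb G (minor)


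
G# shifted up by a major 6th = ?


Reasoning:
major 6th: 6 letter names, 9 semitones
Letter: G + 5 → E
Pitch: G# + 9 semitones, spelled as an E → E#
= E#


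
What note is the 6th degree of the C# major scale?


Let's work it out.
Major scale pattern: W-W-H-W-W-W-H (2-2-1-2-2-2-1 semitones)
Starting from C#:
  C# + 2 semitones → D#
  D# + 2 semitones → E#
  E# + 1 semitone → F#
  F# + 2 semitones → G#
  G# + 2 semitones → A#
  A# + 2 semitones → B#
  B# + 1 semitone → C#
Scale: C# D# E# F# G# A# B#
Degree 6 = A#


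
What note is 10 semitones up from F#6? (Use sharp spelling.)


F#6: chromatic position 6 in octave 6 → absolute = 6×12 + 6 = 78
Transpose up 10: 78 + 10 = 88
88 = 7×12 + 4 → E in octave 7
Result = E7


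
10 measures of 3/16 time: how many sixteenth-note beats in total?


Working:
Time signature 3/16: the bottom number 16 means the sixteenth note gets one count
The top number 3 means 3 sixteenth-note beats per measure
Total = 3 × 10 measures
= 30 sixteenth-note beats


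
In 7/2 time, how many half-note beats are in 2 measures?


Let's work it out.
Time signature 7/2: the bottom number 2 means the half note gets one count
The top number 7 means 7 half-note beats per measure
Total = 7 × 2 measures
= 14 half-note beats


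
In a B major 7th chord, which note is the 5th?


Working:
Major 7th chord = root + major 3rd + perfect 5th + major 7th
Seventh chords stack in thirds, so the letter names are B-D-F-A
Root: B
Major 3rd above B: D#
Perfect 5th above B: F#
Major 7th above B: A#
The 5th = F#


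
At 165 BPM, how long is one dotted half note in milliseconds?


One quarter-note beat = 60000 / BPM = 60000 / 165 ms
Dotted half note = 3 × quarter note
Duration = 3 × 60000 / 165 = 180000 / 165
= 1090.9 ms


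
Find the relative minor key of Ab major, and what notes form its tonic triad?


Working:
The relative minor shares the major's key signature and starts on its 6th degree
6th degree = a major 6th above the tonic; a major 6th above Ab is F
→ relative minor of Ab major is F minor
Tonic triad of F minor = root + minor 3rd + perfect 5th = F Ab C
= F minor; triad = F Ab C


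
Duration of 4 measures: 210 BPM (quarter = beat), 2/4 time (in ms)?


Step by step:
Quarter-note beat duration = 60000 / 210 ms
Beats per measure (2/4) = 2
One measure = 2 × 60000 / 210 = 120000 / 210 ms
4 measures = 4 × 120000 / 210 = 480000 / 210
= 2285.7 ms


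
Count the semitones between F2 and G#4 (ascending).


Absolute semitone position = octave×12 + chromatic position
F2: 2×12 + 5 = 29
G#4: 4×12 + 8 = 56
Difference = 56 - 29 = 27
= 27 semitones


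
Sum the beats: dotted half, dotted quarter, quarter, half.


Beat values:
  dotted half = 3 beats
  dotted quarter = 1.5 beats
  quarter = 1 beat
  half = 2 beats
Sum = 3 + 1.5 + 1 + 2
= 7.5 beats


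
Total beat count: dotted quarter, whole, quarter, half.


Beat values:
  dotted quarter = 1.5 beats
  whole = 4 beats
  quarter = 1 beat
  half = 2 beats
Sum = 1.5 + 4 + 1 + 2
= 8.5 beats


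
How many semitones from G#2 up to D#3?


Solution.
Absolute semitone position = octave×12 + chromatic position
G#2: 2×12 + 8 = 32
D#3: 3×12 + 3 = 39
Difference = 39 - 32 = 7
= 7 semitones


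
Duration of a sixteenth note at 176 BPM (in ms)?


One quarter-note beat = 60000 / BPM = 60000 / 176 ms
Sixteenth note = 1/4 × quarter note
Duration = 1/4 × 60000 / 176 = 15000 / 176
= 85.2 ms


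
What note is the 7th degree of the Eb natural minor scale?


Let's work it out.
Natural minor scale pattern: W-H-W-W-H-W-W (2-1-2-2-1-2-2 semitones)
Starting from Eb:
  Eb + 2 semitones → F
  F + 1 semitone → Gb
  Gb + 2 semitones → Ab
  Ab + 2 semitones → Bb
  Bb + 1 semitone → Cb
  Cb + 2 semitones → Db
  Db + 2 semitones → Eb
Scale: Eb F Gb Ab Bb Cb Db
Degree 7 = Db


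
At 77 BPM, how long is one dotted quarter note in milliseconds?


Solution.
One quarter-note beat = 60000 / BPM = 60000 / 77 ms
Dotted quarter note = 3/2 × quarter note
Duration = 3/2 × 60000 / 77 = 90000 / 77
= 1168.8 ms


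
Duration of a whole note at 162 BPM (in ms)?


Reasoning:
One quarter-note beat = 60000 / BPM = 60000 / 162 ms
Whole note = 4 × quarter note
Duration = 4 × 60000 / 162 = 240000 / 162
= 1481.5 ms


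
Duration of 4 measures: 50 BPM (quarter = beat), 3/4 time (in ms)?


Quarter-note beat duration = 60000 / 50 ms
Beats per measure (3/4) = 3
One measure = 3 × 60000 / 50 = 180000 / 50 ms
4 measures = 4 × 180000 / 50 = 720000 / 50
= 14400.0 ms


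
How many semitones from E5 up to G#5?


Let's work it out.
Absolute semitone position = octave×12 + chromatic position
E5: 5×12 + 4 = 64
G#5: 5×12 + 8 = 68
Difference = 68 - 64 = 4
= 4 semitones


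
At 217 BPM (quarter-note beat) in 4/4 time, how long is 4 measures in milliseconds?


Step by step:
Quarter-note beat duration = 60000 / 217 ms
Beats per measure (4/4) = 4
One measure = 4 × 60000 / 217 = 240000 / 217 ms
4 measures = 4 × 240000 / 217 = 960000 / 217
= 4424.0 ms


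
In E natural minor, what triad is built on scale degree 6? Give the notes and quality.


E natural minor scale: E F# G A B C D
Diatonic triad on degree 6 stacks scale notes 6, 1, 3: C E G
C→E = 4 semitones; C→G = 7 semitones → major triad
= C E G (major)


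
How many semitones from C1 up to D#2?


Step by step:
Absolute semitone position = octave×12 + chromatic position
C1: 1×12 + 0 = 12
D#2: 2×12 + 3 = 27
Difference = 27 - 12 = 15
= 15 semitones


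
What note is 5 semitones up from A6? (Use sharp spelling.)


Working:
A6: chromatic position 9 in octave 6 → absolute = 6×12 + 9 = 81
Transpose up 5: 81 + 5 = 86
86 = 7×12 + 2 → D in octave 7
Result = D7


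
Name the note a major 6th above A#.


Step by step:
A 6th spans 6 letter names, so from A we land on F
A major 6th = 9 semitones above A#
Spell F at that pitch: F##
= F##


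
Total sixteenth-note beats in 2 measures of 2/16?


Reasoning:
Time signature 2/16: the bottom number 16 means the sixteenth note gets one count
The top number 2 means 2 sixteenth-note beats per measure
Total = 2 × 2 measures
= 4 sixteenth-note beats


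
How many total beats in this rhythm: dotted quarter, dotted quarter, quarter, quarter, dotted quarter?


Reasoning:
Beat values:
  dotted quarter = 1.5 beats
  dotted quarter = 1.5 beats
  quarter = 1 beat
  quarter = 1 beat
  dotted quarter = 1.5 beats
Sum = 1.5 + 1.5 + 1 + 1 + 1.5
= 6.5 beats


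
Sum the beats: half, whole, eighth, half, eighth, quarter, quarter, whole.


Beat values:
  half = 2 beats
  whole = 4 beats
  eighth = 0.5 beats
  half = 2 beats
  eighth = 0.5 beats
  quarter = 1 beat
  quarter = 1 beat
  whole = 4 beats
Sum = 2 + 4 + 0.5 + 2 + 0.5 + 1 + 1 + 4
= 15 beats


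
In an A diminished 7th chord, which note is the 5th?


Let's work it out.
Diminished 7th chord = root + minor 3rd + diminished 5th + diminished 7th
Seventh chords stack in thirds, so the letter names are A-C-E-G
Root: A
Minor 3rd above A: C
Diminished 5th above A: Eb
Diminished 7th above A: Gb
The 5th = Eb


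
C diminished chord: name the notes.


Solution.
Diminished triad = root + minor 3rd (3 semitones) + diminished 5th (6 semitones)
A triad on C stacks thirds, so the chord tones use letter names C-E-G
Root: C
Minor 3rd above C: Eb
Diminished 5th above C: Gb
Chord = C Eb Gb


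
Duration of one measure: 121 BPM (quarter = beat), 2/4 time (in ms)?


Working:
Quarter-note beat duration = 60000 / 121 ms
Beats per measure (2/4) = 2
One measure = 2 × 60000 / 121 = 120000 / 121 ms
= 991.7 ms


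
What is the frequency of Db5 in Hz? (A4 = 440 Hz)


Solution.
f = 440 × 2^(n/12) where n = semitones from A4
Db5: 4 semitones from A4
f = 440 × 2^(4/12)
f = 554.37 Hz


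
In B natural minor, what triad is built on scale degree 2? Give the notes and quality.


Let's work it out.
B natural minor scale: B C# D E F# G A
Diatonic triad on degree 2 stacks scale notes 2, 4, 6: C# E G
C#→E = 3 semitones; C#→G = 6 semitones → diminished triad
= C# E G (diminished)


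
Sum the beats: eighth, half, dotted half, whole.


Working:
Beat values:
  eighth = 0.5 beats
  half = 2 beats
  dotted half = 3 beats
  whole = 4 beats
Sum = 0.5 + 2 + 3 + 4
= 9.5 beats


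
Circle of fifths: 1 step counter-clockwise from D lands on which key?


Each counter-clockwise step moves down a perfect 5th (= up a perfect 4th)
From D: D → G
= G
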